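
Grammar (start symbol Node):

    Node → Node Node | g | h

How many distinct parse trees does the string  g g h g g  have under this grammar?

14

Parse trees for g g h g g (showing first 6 of 14):
  [Node [Node g] [Node [Node g] [Node [Node h] [Node [Node g] [Node g]]]]]
  [Node [Node g] [Node [Node g] [Node [Node [Node h] [Node g]] [Node g]]]]
  [Node [Node g] [Node [Node [Node g] [Node h]] [Node [Node g] [Node g]]]]
  [Node [Node g] [Node [Node [Node g] [Node [Node h] [Node g]]] [Node g]]]
  [Node [Node g] [Node [Node [Node [Node g] [Node h]] [Node g]] [Node g]]]
  [Node [Node [Node g] [Node g]] [Node [Node h] [Node [Node g] [Node g]]]]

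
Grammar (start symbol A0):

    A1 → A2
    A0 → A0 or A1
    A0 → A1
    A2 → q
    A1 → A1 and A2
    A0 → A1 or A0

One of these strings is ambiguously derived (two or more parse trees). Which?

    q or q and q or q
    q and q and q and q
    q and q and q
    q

q or q and q or q

q or q and q or q: 4 trees
q and q and q and q: 1 tree
q and q and q: 1 tree
q: 1 tree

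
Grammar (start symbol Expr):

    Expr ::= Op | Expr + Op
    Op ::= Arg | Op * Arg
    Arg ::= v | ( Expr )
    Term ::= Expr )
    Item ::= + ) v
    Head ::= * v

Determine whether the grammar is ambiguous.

Unambiguous

Only Expr, Op, Arg are reachable from Expr; ignoring the rest: This is a standard precedence ladder (Expr over Op over Arg), with each level left-recursive on its own operator ('+' at Expr, '*' at Op). That structure is LR(1), hence unambiguous.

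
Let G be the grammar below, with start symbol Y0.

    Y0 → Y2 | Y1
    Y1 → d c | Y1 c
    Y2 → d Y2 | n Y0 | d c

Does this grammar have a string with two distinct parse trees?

Witness: d c

Derivation 1: Y0 ⇒ Y2 ⇒ d c
Derivation 2: Y0 ⇒ Y1 ⇒ d c

Two distinct leftmost derivations for the same string.

Ambiguous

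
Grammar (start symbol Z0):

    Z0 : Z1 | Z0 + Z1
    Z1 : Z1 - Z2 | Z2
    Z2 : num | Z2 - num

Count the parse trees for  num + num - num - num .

Parse trees for num + num - num - num:
  [Z0 [Z0 [Z1 [Z2 num]]] + [Z1 [Z1 [Z2 num]] - [Z2 [Z2 num] - num]]]
  [Z0 [Z0 [Z1 [Z2 num]]] + [Z1 [Z1 [Z1 [Z2 num]] - [Z2 num]] - [Z2 num]]]
  [Z0 [Z0 [Z1 [Z2 num]]] + [Z1 [Z1 [Z2 [Z2 num] - num]] - [Z2 num]]]
  [Z0 [Z0 [Z1 [Z2 num]]] + [Z1 [Z2 [Z2 [Z2 num] - num] - num]]]

4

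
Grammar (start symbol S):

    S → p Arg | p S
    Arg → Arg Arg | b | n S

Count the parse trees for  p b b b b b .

Parse trees for p b b b b b (showing first 6 of 14):
  [S p [Arg [Arg b] [Arg [Arg b] [Arg [Arg b] [Arg [Arg b] [Arg b]]]]]]
  [S p [Arg [Arg b] [Arg [Arg b] [Arg [Arg [Arg b] [Arg b]] [Arg b]]]]]
  [S p [Arg [Arg b] [Arg [Arg [Arg b] [Arg b]] [Arg [Arg b] [Arg b]]]]]
  [S p [Arg [Arg b] [Arg [Arg [Arg b] [Arg [Arg b] [Arg b]]] [Arg b]]]]
  [S p [Arg [Arg b] [Arg [Arg [Arg [Arg b] [Arg b]] [Arg b]] [Arg b]]]]
  [S p [Arg [Arg [Arg b] [Arg b]] [Arg [Arg b] [Arg [Arg b] [Arg b]]]]]

14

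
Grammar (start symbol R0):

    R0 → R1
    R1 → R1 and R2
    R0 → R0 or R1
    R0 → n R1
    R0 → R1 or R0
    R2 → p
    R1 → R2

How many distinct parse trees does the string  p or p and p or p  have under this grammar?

Parse trees for p or p and p or p:
  [R0 [R0 [R0 [R1 [R2 p]]] or [R1 [R1 [R2 p]] and [R2 p]]] or [R1 [R2 p]]]
  [R0 [R0 [R1 [R2 p]] or [R0 [R1 [R1 [R2 p]] and [R2 p]]]] or [R1 [R2 p]]]
  [R0 [R1 [R2 p]] or [R0 [R0 [R1 [R1 [R2 p]] and [R2 p]]] or [R1 [R2 p]]]]
  [R0 [R1 [R2 p]] or [R0 [R1 [R1 [R2 p]] and [R2 p]] or [R0 [R1 [R2 p]]]]]

4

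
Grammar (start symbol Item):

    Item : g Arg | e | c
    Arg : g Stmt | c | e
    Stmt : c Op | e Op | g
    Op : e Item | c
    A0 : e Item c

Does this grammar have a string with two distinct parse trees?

Unambiguous

(A0 is unreachable from Item, so its rules don't affect L(Item).) Restricted to the reachable nonterminals, every rule has the form A → t or A → t B, and no two rules for the same A share a first terminal. The grammar encodes a DFA — one run per string.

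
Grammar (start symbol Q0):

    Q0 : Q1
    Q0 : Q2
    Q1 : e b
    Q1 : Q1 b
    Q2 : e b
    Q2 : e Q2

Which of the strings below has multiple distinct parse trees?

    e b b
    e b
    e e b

e b b: 1 tree
e b: 2 trees
e e b: 1 tree

e b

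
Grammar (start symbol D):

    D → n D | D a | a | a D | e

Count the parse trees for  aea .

Parse trees for aea:
  [D [D a [D e]] a]
  [D a [D [D e] a]]

2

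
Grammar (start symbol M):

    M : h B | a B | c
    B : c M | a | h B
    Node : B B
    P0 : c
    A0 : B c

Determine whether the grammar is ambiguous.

(Node, P0, A0 are unreachable from M, so their rules don't affect L(M).) Restricted to the reachable nonterminals, every rule has the form A → t or A → t B, and no two rules for the same A share a first terminal. The grammar encodes a DFA — one run per string.

Unambiguous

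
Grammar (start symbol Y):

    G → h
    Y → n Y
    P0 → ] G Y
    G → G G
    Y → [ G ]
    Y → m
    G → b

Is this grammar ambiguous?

Witness: [ b b b ]

Derivation 1: Y ⇒ [ G ] ⇒ [ G G ] ⇒ [ G G G ] ⇒ [ b G G ] ⇒ [ b b G ] ⇒ [ b b b ]
Derivation 2: Y ⇒ [ G ] ⇒ [ G G ] ⇒ [ b G ] ⇒ [ b G G ] ⇒ [ b b G ] ⇒ [ b b b ]

Two distinct leftmost derivations for the same string.

Ambiguous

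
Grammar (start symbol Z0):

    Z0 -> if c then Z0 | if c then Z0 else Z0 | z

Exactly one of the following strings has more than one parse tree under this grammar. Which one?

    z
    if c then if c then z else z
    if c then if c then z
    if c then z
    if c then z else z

z: 1 tree
if c then if c then z else z: 2 trees
if c then if c then z: 1 tree
if c then z: 1 tree
if c then z else z: 1 tree

if c then if c then z else z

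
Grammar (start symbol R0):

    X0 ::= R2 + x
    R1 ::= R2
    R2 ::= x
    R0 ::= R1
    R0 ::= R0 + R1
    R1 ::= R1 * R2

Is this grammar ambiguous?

Only R0, R1, R2 are reachable from R0; ignoring the rest: This is a standard precedence ladder (R0 over R1 over R2), with each level left-recursive on its own operator ('+' at R0, '*' at R1). That structure is LR(1), hence unambiguous.

Unambiguous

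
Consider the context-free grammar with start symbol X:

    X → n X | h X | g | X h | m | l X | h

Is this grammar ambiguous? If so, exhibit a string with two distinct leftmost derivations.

Ambiguous

Witness: h h

Derivation 1: X ⇒ h X ⇒ h h
Derivation 2: X ⇒ X h ⇒ h h

Two distinct leftmost derivations for the same string.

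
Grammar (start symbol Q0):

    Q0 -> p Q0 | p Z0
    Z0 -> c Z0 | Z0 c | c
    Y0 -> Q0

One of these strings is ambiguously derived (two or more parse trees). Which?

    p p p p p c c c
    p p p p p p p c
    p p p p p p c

p p p p p c c c: 4 trees
p p p p p p p c: 1 tree
p p p p p p c: 1 tree

p p p p p c c c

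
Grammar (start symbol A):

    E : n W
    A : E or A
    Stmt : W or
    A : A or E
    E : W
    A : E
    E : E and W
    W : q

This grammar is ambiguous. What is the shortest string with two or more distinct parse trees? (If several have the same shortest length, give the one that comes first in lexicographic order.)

length 1: no string has ≥2 trees
length 2: no string has ≥2 trees
length 3: q or q has 2 parse trees

Two derivations of q or q:
  A ⇒ E or A ⇒ W or A ⇒ q or A ⇒ q or E ⇒ q or W ⇒ q or q
  A ⇒ A or E ⇒ E or E ⇒ W or E ⇒ q or E ⇒ q or W ⇒ q or q

q or q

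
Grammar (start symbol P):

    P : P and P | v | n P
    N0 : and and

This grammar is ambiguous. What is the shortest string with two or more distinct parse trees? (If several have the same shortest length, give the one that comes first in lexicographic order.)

n v and v

length 1: no string has ≥2 trees
length 2: no string has ≥2 trees
length 3: no string has ≥2 trees
length 4: n v and v has 2 parse trees

Two derivations of n v and v:
  P ⇒ P and P ⇒ n P and P ⇒ n v and P ⇒ n v and v
  P ⇒ n P ⇒ n P and P ⇒ n v and P ⇒ n v and v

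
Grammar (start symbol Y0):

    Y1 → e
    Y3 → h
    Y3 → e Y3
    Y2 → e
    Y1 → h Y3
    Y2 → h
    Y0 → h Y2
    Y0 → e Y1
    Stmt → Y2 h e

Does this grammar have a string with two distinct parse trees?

(Stmt is unreachable from Y0, so its rules don't affect L(Y0).) Restricted to the reachable nonterminals, every rule has the form A → t or A → t B, and no two rules for the same A share a first terminal. The grammar encodes a DFA — one run per string.

Unambiguous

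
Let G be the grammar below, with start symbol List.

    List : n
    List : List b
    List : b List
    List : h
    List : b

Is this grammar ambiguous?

Ambiguous

Witness: b b

Derivation 1: List ⇒ List b ⇒ b b
Derivation 2: List ⇒ b List ⇒ b b

Two distinct leftmost derivations for the same string.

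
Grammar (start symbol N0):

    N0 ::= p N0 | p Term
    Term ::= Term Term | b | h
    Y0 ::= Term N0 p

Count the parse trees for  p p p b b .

Parse trees for p p p b b:
  [N0 p [N0 p [N0 p [Term [Term b] [Term b]]]]]

1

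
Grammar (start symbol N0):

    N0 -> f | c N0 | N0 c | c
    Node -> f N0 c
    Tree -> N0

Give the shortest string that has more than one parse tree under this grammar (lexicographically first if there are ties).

length 1: no string has ≥2 trees
length 2: c c has 2 parse trees

Two derivations of c c:
  N0 ⇒ c N0 ⇒ c c
  N0 ⇒ N0 c ⇒ c c

c c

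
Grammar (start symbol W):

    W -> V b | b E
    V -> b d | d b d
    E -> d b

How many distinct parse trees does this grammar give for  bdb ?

2

Parse trees for bdb:
  [W [V b d] b]
  [W b [E d b]]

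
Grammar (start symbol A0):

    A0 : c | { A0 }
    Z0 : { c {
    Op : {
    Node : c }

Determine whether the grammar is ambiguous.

(Z0, Op, Node are unreachable from A0, so their rules don't affect L(A0).) L(A0) is { openⁿ atom closeⁿ : n ≥ 0 }. The bracket depth fixes n, and the derivation is forced at every step.

Unambiguous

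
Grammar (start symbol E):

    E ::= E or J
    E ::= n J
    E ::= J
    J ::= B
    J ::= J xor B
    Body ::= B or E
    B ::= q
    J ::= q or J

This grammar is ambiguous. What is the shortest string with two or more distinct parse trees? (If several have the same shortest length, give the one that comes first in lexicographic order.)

q or q

length 1: no string has ≥2 trees
length 2: no string has ≥2 trees
length 3: q or q has 2 parse trees

Two derivations of q or q:
  E ⇒ E or J ⇒ J or J ⇒ B or J ⇒ q or J ⇒ q or B ⇒ q or q
  E ⇒ J ⇒ q or J ⇒ q or B ⇒ q or q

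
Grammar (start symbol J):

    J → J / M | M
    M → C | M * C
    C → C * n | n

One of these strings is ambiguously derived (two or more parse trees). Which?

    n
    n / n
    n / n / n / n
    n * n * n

n: 1 tree
n / n: 1 tree
n / n / n / n: 1 tree
n * n * n: 4 trees

n * n * n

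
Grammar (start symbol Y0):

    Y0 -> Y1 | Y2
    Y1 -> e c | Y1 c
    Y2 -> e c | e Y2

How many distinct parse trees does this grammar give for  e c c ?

1

Parse trees for e c c:
  [Y0 [Y1 [Y1 e c] c]]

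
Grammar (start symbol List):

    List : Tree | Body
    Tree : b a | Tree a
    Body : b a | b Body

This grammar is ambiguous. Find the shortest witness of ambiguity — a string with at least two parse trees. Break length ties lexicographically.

length 2: b a has 2 parse trees

Two derivations of b a:
  List ⇒ Tree ⇒ b a
  List ⇒ Body ⇒ b a

b a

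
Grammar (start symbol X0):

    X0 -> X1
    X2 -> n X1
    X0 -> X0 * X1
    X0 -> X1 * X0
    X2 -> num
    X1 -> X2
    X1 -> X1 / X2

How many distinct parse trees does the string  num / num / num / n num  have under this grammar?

1

Parse trees for num / num / num / n num:
  [X0 [X1 [X1 [X1 [X1 [X2 num]] / [X2 num]] / [X2 num]] / [X2 n [X1 [X2 num]]]]]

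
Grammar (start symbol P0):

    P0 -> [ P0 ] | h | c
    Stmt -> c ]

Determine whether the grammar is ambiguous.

(Stmt is unreachable from P0, so its rules don't affect L(P0).) L(P0) is { openⁿ atom closeⁿ : n ≥ 0 }. The bracket depth fixes n, and the derivation is forced at every step.

Unambiguous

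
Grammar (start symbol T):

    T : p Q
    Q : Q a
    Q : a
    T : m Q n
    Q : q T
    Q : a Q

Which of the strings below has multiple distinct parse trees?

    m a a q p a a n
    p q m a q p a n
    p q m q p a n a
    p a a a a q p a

m a a q p a a n: 5 trees
p q m a q p a n: 1 tree
p q m q p a n a: 1 tree
p a a a a q p a: 1 tree

m a a q p a a n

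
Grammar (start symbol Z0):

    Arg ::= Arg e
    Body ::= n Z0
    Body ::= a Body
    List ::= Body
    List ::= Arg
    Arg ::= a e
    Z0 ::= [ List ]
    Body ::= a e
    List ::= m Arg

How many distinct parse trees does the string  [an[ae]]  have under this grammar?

2

Parse trees for [an[ae]]:
  [Z0 [ [List [Body a [Body n [Z0 [ [List [Body a e]] ]]]]] ]]
  [Z0 [ [List [Body a [Body n [Z0 [ [List [Arg a e]] ]]]]] ]]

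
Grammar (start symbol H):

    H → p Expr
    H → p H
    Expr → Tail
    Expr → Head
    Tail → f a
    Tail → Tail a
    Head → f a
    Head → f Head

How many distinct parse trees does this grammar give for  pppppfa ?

Parse trees for pppppfa:
  [H p [H p [H p [H p [H p [Expr [Tail f a]]]]]]]
  [H p [H p [H p [H p [H p [Expr [Head f a]]]]]]]

2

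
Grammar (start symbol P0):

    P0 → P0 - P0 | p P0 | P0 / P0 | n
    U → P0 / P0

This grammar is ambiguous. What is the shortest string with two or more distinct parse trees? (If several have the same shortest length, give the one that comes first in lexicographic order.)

p n - n

length 1: no string has ≥2 trees
length 2: no string has ≥2 trees
length 3: no string has ≥2 trees
length 4: p n - n has 2 parse trees

Two derivations of p n - n:
  P0 ⇒ P0 - P0 ⇒ p P0 - P0 ⇒ p n - P0 ⇒ p n - n
  P0 ⇒ p P0 ⇒ p P0 - P0 ⇒ p n - P0 ⇒ p n - n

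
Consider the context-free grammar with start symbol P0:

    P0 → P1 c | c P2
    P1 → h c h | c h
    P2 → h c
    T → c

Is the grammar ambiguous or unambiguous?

Ambiguous

Witness: c h c

Derivation 1: P0 ⇒ P1 c ⇒ c h c
Derivation 2: P0 ⇒ c P2 ⇒ c h c

Two distinct leftmost derivations for the same string.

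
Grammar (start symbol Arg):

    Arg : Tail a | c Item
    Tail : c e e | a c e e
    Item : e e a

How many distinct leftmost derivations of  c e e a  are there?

2

Parse trees for c e e a:
  [Arg [Tail c e e] a]
  [Arg c [Item e e a]]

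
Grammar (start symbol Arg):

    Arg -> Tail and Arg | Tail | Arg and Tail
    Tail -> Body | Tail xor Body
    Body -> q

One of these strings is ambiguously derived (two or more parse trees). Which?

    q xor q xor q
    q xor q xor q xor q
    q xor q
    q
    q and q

q xor q xor q: 1 tree
q xor q xor q xor q: 1 tree
q xor q: 1 tree
q: 1 tree
q and q: 2 trees

q and q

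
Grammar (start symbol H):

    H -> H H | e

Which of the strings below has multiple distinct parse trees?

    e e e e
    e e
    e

e e e e

e e e e: 5 trees
e e: 1 tree
e: 1 tree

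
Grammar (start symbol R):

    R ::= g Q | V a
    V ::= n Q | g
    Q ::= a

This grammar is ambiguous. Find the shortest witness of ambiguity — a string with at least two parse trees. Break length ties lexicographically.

length 2: g a has 2 parse trees

Two derivations of g a:
  R ⇒ g Q ⇒ g a
  R ⇒ V a ⇒ g a

g a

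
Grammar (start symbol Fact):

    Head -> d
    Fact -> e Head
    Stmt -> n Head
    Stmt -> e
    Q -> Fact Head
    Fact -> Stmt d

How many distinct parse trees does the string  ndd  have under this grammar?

1

Parse trees for ndd:
  [Fact [Stmt n [Head d]] d]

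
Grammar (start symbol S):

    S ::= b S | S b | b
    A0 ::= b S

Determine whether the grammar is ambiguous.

Ambiguous

Witness: b b

Derivation 1: S ⇒ b S ⇒ b b
Derivation 2: S ⇒ S b ⇒ b b

Two distinct leftmost derivations for the same string.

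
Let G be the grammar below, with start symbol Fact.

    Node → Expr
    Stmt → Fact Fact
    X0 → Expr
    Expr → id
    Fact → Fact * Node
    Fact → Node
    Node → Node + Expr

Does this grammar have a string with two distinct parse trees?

Only Fact, Node, Expr are reachable from Fact; ignoring the rest: This is a standard precedence ladder (Fact over Node over Expr), with each level left-recursive on its own operator ('*' at Fact, '+' at Node). That structure is LR(1), hence unambiguous.

Unambiguous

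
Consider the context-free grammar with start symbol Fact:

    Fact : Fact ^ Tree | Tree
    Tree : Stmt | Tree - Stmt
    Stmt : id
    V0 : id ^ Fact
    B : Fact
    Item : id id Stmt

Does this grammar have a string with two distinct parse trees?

Only Fact, Tree, Stmt are reachable from Fact; ignoring the rest: The grammar is stratified — Fact handles '^' (left-recursive), Tree handles '-', Stmt atoms. Each operator has a fixed associativity and precedence level, so every string has one parse.

Unambiguous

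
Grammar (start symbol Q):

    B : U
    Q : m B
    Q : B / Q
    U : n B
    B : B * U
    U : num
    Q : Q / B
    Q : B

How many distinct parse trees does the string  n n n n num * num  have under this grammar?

5

Parse trees for n n n n num * num:
  [Q [B [U n [B [U n [B [U n [B [U n [B [B [U num]] * [U num]]]]]]]]]]]
  [Q [B [U n [B [U n [B [U n [B [B [U n [B [U num]]]] * [U num]]]]]]]]]
  [Q [B [U n [B [U n [B [B [U n [B [U n [B [U num]]]]]] * [U num]]]]]]]
  [Q [B [U n [B [B [U n [B [U n [B [U n [B [U num]]]]]]]] * [U num]]]]]
  [Q [B [B [U n [B [U n [B [U n [B [U n [B [U num]]]]]]]]]] * [U num]]]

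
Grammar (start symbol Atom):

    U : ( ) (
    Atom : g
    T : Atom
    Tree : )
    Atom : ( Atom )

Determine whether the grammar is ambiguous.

(U, Tree, T are unreachable from Atom, so their rules don't affect L(Atom).) Each string is a nest of matched brackets around a single atom. An opening bracket forces the recursive rule; an atom forces the base rule.

Unambiguous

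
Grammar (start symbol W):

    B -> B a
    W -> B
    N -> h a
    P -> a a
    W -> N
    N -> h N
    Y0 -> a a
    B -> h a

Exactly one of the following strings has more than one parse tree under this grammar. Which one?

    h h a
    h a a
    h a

h a

h h a: 1 tree
h a a: 1 tree
h a: 2 trees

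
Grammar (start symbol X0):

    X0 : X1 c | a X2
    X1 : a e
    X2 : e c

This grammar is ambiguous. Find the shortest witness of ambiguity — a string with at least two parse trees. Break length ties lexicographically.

length 3: a e c has 2 parse trees

Two derivations of a e c:
  X0 ⇒ X1 c ⇒ a e c
  X0 ⇒ a X2 ⇒ a e c

a e c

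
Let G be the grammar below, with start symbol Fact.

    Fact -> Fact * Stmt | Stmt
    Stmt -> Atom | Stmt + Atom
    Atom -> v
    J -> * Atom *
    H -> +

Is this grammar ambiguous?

Unambiguous

(J, H are unreachable from Fact, so their rules don't affect L(Fact).) Fact → Fact * Stmt | Stmt  ;  Stmt → Stmt + Atom | Atom  — a left-associative chain with Atom at the bottom. Each string factors uniquely by precedence.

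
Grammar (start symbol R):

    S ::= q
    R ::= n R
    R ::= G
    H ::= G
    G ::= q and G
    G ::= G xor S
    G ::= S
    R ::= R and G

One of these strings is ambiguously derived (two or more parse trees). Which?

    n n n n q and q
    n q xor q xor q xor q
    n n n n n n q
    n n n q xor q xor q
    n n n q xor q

n n n n q and q

n n n n q and q: 6 trees
n q xor q xor q xor q: 1 tree
n n n n n n q: 1 tree
n n n q xor q xor q: 1 tree
n n n q xor q: 1 tree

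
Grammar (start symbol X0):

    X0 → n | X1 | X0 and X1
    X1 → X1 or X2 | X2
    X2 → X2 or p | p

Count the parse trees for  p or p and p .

2

Parse trees for p or p and p:
  [X0 [X0 [X1 [X1 [X2 p]] or [X2 p]]] and [X1 [X2 p]]]
  [X0 [X0 [X1 [X2 [X2 p] or p]]] and [X1 [X2 p]]]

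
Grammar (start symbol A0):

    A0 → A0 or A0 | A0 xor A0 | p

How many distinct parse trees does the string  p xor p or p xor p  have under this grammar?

5

Parse trees for p xor p or p xor p:
  [A0 [A0 [A0 p] xor [A0 p]] or [A0 [A0 p] xor [A0 p]]]
  [A0 [A0 p] xor [A0 [A0 p] or [A0 [A0 p] xor [A0 p]]]]
  [A0 [A0 p] xor [A0 [A0 [A0 p] or [A0 p]] xor [A0 p]]]
  [A0 [A0 [A0 [A0 p] xor [A0 p]] or [A0 p]] xor [A0 p]]
  [A0 [A0 [A0 p] xor [A0 [A0 p] or [A0 p]]] xor [A0 p]]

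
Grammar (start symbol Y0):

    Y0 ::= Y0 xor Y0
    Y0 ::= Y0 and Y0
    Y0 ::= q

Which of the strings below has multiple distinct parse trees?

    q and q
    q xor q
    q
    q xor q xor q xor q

q xor q xor q xor q

q and q: 1 tree
q xor q: 1 tree
q: 1 tree
q xor q xor q xor q: 5 trees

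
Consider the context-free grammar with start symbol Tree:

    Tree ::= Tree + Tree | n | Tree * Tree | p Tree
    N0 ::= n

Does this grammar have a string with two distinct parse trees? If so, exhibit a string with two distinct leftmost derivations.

Witness: p n * n

Derivation 1: Tree ⇒ Tree * Tree ⇒ p Tree * Tree ⇒ p n * Tree ⇒ p n * n
Derivation 2: Tree ⇒ p Tree ⇒ p Tree * Tree ⇒ p n * Tree ⇒ p n * n

Two distinct leftmost derivations for the same string.

Ambiguous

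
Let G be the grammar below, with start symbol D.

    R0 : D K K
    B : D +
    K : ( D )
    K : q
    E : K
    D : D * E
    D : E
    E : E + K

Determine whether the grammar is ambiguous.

(B, R0 are unreachable from D, so their rules don't affect L(D).) D → D * E | E  ;  E → E + K | K  — a left-associative chain with K at the bottom. Each string factors uniquely by precedence.

Unambiguous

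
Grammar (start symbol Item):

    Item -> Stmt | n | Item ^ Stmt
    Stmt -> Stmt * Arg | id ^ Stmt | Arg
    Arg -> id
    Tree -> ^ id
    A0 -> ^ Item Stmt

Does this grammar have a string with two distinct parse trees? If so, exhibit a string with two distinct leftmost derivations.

Ambiguous

Witness: id ^ id

Derivation 1: Item ⇒ Stmt ⇒ id ^ Stmt ⇒ id ^ Arg ⇒ id ^ id
Derivation 2: Item ⇒ Item ^ Stmt ⇒ Stmt ^ Stmt ⇒ Arg ^ Stmt ⇒ id ^ Stmt ⇒ id ^ Arg ⇒ id ^ id

Two distinct leftmost derivations for the same string.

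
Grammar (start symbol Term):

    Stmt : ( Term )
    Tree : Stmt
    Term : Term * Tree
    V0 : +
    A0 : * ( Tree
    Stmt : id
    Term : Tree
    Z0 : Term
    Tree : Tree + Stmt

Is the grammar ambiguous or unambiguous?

Unambiguous

Only Term, Tree, Stmt are reachable from Term; ignoring the rest: Term → Term * Tree | Tree  ;  Tree → Tree + Stmt | Stmt  — a left-associative chain with Stmt at the bottom. Each string factors uniquely by precedence.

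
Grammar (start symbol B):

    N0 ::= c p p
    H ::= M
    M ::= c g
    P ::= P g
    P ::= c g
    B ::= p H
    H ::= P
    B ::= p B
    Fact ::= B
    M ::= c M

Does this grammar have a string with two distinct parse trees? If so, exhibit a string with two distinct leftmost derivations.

Witness: p c g

Derivation 1: B ⇒ p H ⇒ p M ⇒ p c g
Derivation 2: B ⇒ p H ⇒ p P ⇒ p c g

Two distinct leftmost derivations for the same string.

Ambiguous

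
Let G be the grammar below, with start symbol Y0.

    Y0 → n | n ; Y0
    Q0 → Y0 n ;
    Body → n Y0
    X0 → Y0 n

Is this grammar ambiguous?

Unambiguous

Only Y0 is reachable from Y0; ignoring the rest: Right-recursive list with a separator: after each atom, whether the separator follows determines the rule. One parse per string.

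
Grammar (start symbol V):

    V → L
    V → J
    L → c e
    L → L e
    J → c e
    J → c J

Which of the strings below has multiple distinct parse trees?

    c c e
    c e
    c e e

c c e: 1 tree
c e: 2 trees
c e e: 1 tree

c e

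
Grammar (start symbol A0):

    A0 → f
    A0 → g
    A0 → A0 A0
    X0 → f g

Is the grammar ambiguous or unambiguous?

Ambiguous

Witness: f f f

Derivation 1: A0 ⇒ A0 A0 ⇒ f A0 ⇒ f A0 A0 ⇒ f f A0 ⇒ f f f
Derivation 2: A0 ⇒ A0 A0 ⇒ A0 A0 A0 ⇒ f A0 A0 ⇒ f f A0 ⇒ f f f

Two distinct leftmost derivations for the same string.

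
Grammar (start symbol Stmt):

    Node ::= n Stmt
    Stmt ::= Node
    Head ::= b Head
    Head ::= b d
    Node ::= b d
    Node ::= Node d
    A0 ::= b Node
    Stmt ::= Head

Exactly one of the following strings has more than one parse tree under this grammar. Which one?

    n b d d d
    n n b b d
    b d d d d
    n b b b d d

n b d d d: 4 trees
n n b b d: 1 tree
b d d d d: 1 tree
n b b b d d: 1 tree

n b d d d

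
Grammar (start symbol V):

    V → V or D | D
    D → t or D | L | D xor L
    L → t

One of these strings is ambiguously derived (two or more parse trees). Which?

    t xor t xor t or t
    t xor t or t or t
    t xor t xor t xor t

t xor t xor t or t: 1 tree
t xor t or t or t: 2 trees
t xor t xor t xor t: 1 tree

t xor t or t or t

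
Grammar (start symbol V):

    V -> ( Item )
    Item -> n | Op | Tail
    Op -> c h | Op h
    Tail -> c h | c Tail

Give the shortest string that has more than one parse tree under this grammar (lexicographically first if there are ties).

( c h )

length 3: no string has ≥2 trees
length 4: ( c h ) has 2 parse trees

Two derivations of ( c h ):
  V ⇒ ( Item ) ⇒ ( Op ) ⇒ ( c h )
  V ⇒ ( Item ) ⇒ ( Tail ) ⇒ ( c h )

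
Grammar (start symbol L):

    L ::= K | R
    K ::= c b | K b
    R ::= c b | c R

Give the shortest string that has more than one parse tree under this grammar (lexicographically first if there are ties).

length 2: c b has 2 parse trees

Two derivations of c b:
  L ⇒ K ⇒ c b
  L ⇒ R ⇒ c b

c b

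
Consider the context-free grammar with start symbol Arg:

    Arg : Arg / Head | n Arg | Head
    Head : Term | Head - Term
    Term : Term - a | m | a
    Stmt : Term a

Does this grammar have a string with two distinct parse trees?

Witness: a - a

Derivation 1: Arg ⇒ Head ⇒ Term ⇒ Term - a ⇒ a - a
Derivation 2: Arg ⇒ Head ⇒ Head - Term ⇒ Term - Term ⇒ a - Term ⇒ a - a

Two distinct leftmost derivations for the same string.

Ambiguous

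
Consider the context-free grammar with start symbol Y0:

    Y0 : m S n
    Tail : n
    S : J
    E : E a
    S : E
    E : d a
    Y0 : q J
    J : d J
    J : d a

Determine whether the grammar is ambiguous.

Witness: m d a n

Derivation 1: Y0 ⇒ m S n ⇒ m J n ⇒ m d a n
Derivation 2: Y0 ⇒ m S n ⇒ m E n ⇒ m d a n

Two distinct leftmost derivations for the same string.

Ambiguous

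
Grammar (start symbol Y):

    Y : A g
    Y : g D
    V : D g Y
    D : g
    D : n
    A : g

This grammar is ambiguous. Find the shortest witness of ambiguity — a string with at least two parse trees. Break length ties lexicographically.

g g

length 2: g g has 2 parse trees

Two derivations of g g:
  Y ⇒ A g ⇒ g g
  Y ⇒ g D ⇒ g g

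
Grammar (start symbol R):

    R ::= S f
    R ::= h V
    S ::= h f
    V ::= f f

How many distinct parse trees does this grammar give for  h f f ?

Parse trees for h f f:
  [R [S h f] f]
  [R h [V f f]]

2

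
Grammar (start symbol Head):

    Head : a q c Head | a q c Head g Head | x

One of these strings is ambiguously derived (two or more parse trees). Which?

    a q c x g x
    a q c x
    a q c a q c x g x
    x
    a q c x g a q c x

a q c x g x: 1 tree
a q c x: 1 tree
a q c a q c x g x: 2 trees
x: 1 tree
a q c x g a q c x: 1 tree

a q c a q c x g x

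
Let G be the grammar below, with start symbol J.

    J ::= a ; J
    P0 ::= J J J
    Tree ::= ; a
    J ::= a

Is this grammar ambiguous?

(P0, Tree are unreachable from J, so their rules don't affect L(J).) Right-recursive list with a separator: after each atom, whether the separator follows determines the rule. One parse per string.

Unambiguous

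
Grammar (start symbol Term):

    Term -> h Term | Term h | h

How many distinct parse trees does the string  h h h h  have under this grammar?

8

Parse trees for h h h h:
  [Term h [Term h [Term h [Term h]]]]
  [Term h [Term h [Term [Term h] h]]]
  [Term h [Term [Term h [Term h]] h]]
  [Term h [Term [Term [Term h] h] h]]
  [Term [Term h [Term h [Term h]]] h]
  [Term [Term h [Term [Term h] h]] h]
  [Term [Term [Term h [Term h]] h] h]
  [Term [Term [Term [Term h] h] h] h]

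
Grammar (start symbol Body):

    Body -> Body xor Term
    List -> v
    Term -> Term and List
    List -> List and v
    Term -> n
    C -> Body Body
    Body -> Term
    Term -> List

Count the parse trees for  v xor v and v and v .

4

Parse trees for v xor v and v and v:
  [Body [Body [Term [List v]]] xor [Term [Term [List v]] and [List [List v] and v]]]
  [Body [Body [Term [List v]]] xor [Term [Term [Term [List v]] and [List v]] and [List v]]]
  [Body [Body [Term [List v]]] xor [Term [Term [List [List v] and v]] and [List v]]]
  [Body [Body [Term [List v]]] xor [Term [List [List [List v] and v] and v]]]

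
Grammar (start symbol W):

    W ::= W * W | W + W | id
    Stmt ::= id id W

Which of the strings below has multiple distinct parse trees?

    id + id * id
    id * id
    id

id + id * id

id + id * id: 2 trees
id * id: 1 tree
id: 1 tree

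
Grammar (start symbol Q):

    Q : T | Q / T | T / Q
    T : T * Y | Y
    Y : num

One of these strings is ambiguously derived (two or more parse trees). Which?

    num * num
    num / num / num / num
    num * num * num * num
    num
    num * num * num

num * num: 1 tree
num / num / num / num: 8 trees
num * num * num * num: 1 tree
num: 1 tree
num * num * num: 1 tree

num / num / num / num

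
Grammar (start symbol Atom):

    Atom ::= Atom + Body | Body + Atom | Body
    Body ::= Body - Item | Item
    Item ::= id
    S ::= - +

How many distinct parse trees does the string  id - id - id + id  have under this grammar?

Parse trees for id - id - id + id:
  [Atom [Atom [Body [Body [Body [Item id]] - [Item id]] - [Item id]]] + [Body [Item id]]]
  [Atom [Body [Body [Body [Item id]] - [Item id]] - [Item id]] + [Atom [Body [Item id]]]]

2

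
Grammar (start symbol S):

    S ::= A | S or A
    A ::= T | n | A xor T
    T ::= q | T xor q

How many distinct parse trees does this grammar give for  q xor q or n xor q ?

Parse trees for q xor q or n xor q:
  [S [S [A [T [T q] xor q]]] or [A [A n] xor [T q]]]
  [S [S [A [A [T q]] xor [T q]]] or [A [A n] xor [T q]]]

2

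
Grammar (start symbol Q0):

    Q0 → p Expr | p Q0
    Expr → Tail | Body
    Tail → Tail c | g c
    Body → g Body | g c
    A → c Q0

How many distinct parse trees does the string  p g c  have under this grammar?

Parse trees for p g c:
  [Q0 p [Expr [Tail g c]]]
  [Q0 p [Expr [Body g c]]]

2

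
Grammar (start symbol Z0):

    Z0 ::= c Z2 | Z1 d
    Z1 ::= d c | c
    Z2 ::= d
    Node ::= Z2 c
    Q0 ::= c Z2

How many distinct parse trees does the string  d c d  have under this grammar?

Parse trees for d c d:
  [Z0 [Z1 d c] d]

1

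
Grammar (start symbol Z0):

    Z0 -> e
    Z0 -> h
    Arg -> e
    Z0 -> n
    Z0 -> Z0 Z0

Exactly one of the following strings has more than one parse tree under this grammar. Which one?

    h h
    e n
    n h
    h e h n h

h h: 1 tree
e n: 1 tree
n h: 1 tree
h e h n h: 14 trees

h e h n h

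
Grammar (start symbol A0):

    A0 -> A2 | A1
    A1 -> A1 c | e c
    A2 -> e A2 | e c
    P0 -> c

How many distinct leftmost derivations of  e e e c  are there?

1

Parse trees for e e e c:
  [A0 [A2 e [A2 e [A2 e c]]]]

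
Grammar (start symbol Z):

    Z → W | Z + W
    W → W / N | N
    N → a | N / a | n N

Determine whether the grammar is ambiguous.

Witness: a / a

Derivation 1: Z ⇒ W ⇒ W / N ⇒ N / N ⇒ a / N ⇒ a / a
Derivation 2: Z ⇒ W ⇒ N ⇒ N / a ⇒ a / a

Two distinct leftmost derivations for the same string.

Ambiguous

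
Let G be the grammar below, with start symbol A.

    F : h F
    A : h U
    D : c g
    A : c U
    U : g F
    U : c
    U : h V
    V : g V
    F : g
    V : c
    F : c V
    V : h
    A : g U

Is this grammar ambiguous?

Unambiguous

(D is unreachable from A, so its rules don't affect L(A).) Each reachable nonterminal has at most one production per leading terminal, and all productions are right-linear; the derivation is determined token-by-token.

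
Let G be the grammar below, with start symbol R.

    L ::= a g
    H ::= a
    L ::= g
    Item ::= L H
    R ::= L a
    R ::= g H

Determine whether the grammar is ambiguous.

Ambiguous

Witness: g a

Derivation 1: R ⇒ L a ⇒ g a
Derivation 2: R ⇒ g H ⇒ g a

Two distinct leftmost derivations for the same string.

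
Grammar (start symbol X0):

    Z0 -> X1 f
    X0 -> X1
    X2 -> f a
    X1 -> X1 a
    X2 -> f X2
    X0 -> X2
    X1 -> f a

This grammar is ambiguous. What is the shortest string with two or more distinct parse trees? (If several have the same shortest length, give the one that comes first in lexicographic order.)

length 2: f a has 2 parse trees

Two derivations of f a:
  X0 ⇒ X1 ⇒ f a
  X0 ⇒ X2 ⇒ f a

f a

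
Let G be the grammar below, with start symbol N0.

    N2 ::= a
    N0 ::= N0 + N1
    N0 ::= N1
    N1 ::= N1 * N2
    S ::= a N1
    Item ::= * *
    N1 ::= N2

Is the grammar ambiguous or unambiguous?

Unambiguous

Only N0, N1, N2 are reachable from N0; ignoring the rest: This is a standard precedence ladder (N0 over N1 over N2), with each level left-recursive on its own operator ('+' at N0, '*' at N1). That structure is LR(1), hence unambiguous.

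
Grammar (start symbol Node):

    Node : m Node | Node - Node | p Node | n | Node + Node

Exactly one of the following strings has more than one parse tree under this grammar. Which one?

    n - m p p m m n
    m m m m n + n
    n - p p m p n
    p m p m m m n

m m m m n + n

n - m p p m m n: 1 tree
m m m m n + n: 5 trees
n - p p m p n: 1 tree
p m p m m m n: 1 tree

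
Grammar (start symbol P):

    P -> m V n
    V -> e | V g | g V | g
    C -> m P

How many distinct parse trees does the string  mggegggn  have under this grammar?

Parse trees for mggegggn (showing first 6 of 10):
  [P m [V [V [V [V g [V g [V e]]] g] g] g] n]
  [P m [V [V [V g [V [V g [V e]] g]] g] g] n]
  [P m [V [V [V g [V g [V [V e] g]]] g] g] n]
  [P m [V [V g [V [V [V g [V e]] g] g]] g] n]
  [P m [V [V g [V [V g [V [V e] g]] g]] g] n]
  [P m [V [V g [V g [V [V [V e] g] g]]] g] n]

10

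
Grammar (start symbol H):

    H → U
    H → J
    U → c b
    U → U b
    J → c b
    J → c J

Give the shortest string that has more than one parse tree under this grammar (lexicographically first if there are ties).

length 2: c b has 2 parse trees

Two derivations of c b:
  H ⇒ U ⇒ c b
  H ⇒ J ⇒ c b

c b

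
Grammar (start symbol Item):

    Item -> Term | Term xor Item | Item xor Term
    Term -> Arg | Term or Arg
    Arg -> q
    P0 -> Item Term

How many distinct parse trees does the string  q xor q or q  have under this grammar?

2

Parse trees for q xor q or q:
  [Item [Term [Arg q]] xor [Item [Term [Term [Arg q]] or [Arg q]]]]
  [Item [Item [Term [Arg q]]] xor [Term [Term [Arg q]] or [Arg q]]]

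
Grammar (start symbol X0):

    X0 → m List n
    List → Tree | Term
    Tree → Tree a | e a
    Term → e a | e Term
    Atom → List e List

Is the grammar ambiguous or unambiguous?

Ambiguous

Witness: m e a n

Derivation 1: X0 ⇒ m List n ⇒ m Tree n ⇒ m e a n
Derivation 2: X0 ⇒ m List n ⇒ m Term n ⇒ m e a n

Two distinct leftmost derivations for the same string.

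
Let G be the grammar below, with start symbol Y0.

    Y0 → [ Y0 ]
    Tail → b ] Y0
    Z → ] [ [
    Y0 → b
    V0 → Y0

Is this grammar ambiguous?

Unambiguous

(Z, V0, Tail are unreachable from Y0, so their rules don't affect L(Y0).) Each string is a nest of matched brackets around a single atom. An opening bracket forces the recursive rule; an atom forces the base rule.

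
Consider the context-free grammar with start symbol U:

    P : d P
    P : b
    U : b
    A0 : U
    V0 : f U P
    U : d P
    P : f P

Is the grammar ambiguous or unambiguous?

Unambiguous

(A0, V0 are unreachable from U, so their rules don't affect L(U).) The reachable rules are right-linear with at most one rule per (nonterminal, next-terminal) pair. Each input token forces the next rule, so parsing is deterministic.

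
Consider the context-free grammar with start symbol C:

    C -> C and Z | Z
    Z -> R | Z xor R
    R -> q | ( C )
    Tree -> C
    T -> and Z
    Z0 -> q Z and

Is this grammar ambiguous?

Unambiguous

Only C, Z, R are reachable from C; ignoring the rest: The grammar is stratified — C handles 'and' (left-recursive), Z handles 'xor', R atoms. Each operator has a fixed associativity and precedence level, so every string has one parse.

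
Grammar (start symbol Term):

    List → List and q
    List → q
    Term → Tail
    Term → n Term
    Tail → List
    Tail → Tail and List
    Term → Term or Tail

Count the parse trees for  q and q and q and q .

Parse trees for q and q and q and q:
  [Term [Tail [List [List [List [List q] and q] and q] and q]]]
  [Term [Tail [Tail [List q]] and [List [List [List q] and q] and q]]]
  [Term [Tail [Tail [List [List q] and q]] and [List [List q] and q]]]
  [Term [Tail [Tail [Tail [List q]] and [List q]] and [List [List q] and q]]]
  [Term [Tail [Tail [List [List [List q] and q] and q]] and [List q]]]
  [Term [Tail [Tail [Tail [List q]] and [List [List q] and q]] and [List q]]]
  [Term [Tail [Tail [Tail [List [List q] and q]] and [List q]] and [List q]]]
  [Term [Tail [Tail [Tail [Tail [List q]] and [List q]] and [List q]] and [List q]]]

8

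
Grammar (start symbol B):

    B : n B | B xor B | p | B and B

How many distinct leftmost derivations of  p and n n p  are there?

Parse trees for p and n n p:
  [B [B p] and [B n [B n [B p]]]]

1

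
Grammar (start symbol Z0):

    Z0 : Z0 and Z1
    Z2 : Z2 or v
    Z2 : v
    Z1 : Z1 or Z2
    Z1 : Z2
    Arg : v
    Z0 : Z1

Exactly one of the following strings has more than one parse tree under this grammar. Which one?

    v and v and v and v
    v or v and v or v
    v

v or v and v or v

v and v and v and v: 1 tree
v or v and v or v: 4 trees
v: 1 tree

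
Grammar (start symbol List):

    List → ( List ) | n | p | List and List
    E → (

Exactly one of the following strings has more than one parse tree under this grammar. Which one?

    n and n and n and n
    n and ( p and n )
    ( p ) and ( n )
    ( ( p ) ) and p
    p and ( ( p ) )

n and n and n and n: 5 trees
n and ( p and n ): 1 tree
( p ) and ( n ): 1 tree
( ( p ) ) and p: 1 tree
p and ( ( p ) ): 1 tree

n and n and n and n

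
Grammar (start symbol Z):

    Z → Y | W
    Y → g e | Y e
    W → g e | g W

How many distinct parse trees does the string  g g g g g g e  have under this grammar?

Parse trees for g g g g g g e:
  [Z [W g [W g [W g [W g [W g [W g e]]]]]]]

1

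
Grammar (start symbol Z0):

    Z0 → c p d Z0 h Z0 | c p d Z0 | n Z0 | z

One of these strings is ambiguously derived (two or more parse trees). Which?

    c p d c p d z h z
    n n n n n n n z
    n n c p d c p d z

c p d c p d z h z: 2 trees
n n n n n n n z: 1 tree
n n c p d c p d z: 1 tree

c p d c p d z h z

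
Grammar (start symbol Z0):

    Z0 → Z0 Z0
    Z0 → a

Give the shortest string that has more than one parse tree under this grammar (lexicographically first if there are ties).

length 1: no string has ≥2 trees
length 2: no string has ≥2 trees
length 3: a a a has 2 parse trees

Two derivations of a a a:
  Z0 ⇒ Z0 Z0 ⇒ Z0 Z0 Z0 ⇒ a Z0 Z0 ⇒ a a Z0 ⇒ a a a
  Z0 ⇒ Z0 Z0 ⇒ a Z0 ⇒ a Z0 Z0 ⇒ a a Z0 ⇒ a a a

a a a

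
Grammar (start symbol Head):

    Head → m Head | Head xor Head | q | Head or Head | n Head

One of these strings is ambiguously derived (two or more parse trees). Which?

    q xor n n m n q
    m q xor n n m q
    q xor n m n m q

m q xor n n m q

q xor n n m n q: 1 tree
m q xor n n m q: 2 trees
q xor n m n m q: 1 tree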